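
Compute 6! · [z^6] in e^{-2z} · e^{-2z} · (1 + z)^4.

The EGF product rule gives c_6 = Σ_{k_1+k_2+k_3=6} C(6; k_1,k_2,k_3) · ∏ g_i(k_i), where e^{-2z} gives (-2)^k; e^{-2z} gives (-2)^k; (1+z)^4 gives the falling factorial (4)_k.
g_1(k) for k = 0…6: 1, -2, 4, -8, 16, -32, 64.
g_2(k) for k = 0…6: 1, -2, 4, -8, 16, -32, 64.
g_3(k) for k = 0…6: 1, 4, 12, 24, 24, 0, 0.
First combine the last two factors: h(k) = Σ_j C(k,j)·g_2(j)·g_3(k−j) for k = 0…6: 1, 2, 0, -8, 8, 48, -224.
c_6 = Σ_k C(6,k)·g_1(k)·h(6−k) = 1·1·(-224) + 6·(-2)·48 + 15·4·8 + 20·(-8)·(-8) + 6·(-32)·2 + 1·64·1 = −224 − 576 + 480 + 1280 − 384 + 64 = 640.

640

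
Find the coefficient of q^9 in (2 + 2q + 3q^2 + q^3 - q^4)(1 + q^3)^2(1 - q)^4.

(2 + 2q + 3q^2 + q^3 - q^4) has coefficients 2,2,3,1,-1 for degrees 0…4.
(1 + q^3)^2 has coefficients 1,0,0,2,0,0,1,0,0,0 for degrees 0…9.
Finally multiplying by (1 - q)^4, the product of all factors after the first has coefficients 1,-4,6,-2,-7,12,-7,-2,6,-4 for degrees 0…9.
[q^9] = 2·(-4) + 2·6 + 3·(-2) + 1·(-7) − 1·12 = -21.

-21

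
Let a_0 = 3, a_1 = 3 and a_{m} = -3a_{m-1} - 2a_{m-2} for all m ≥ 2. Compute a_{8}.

-1527

The ordinary generating function has denominator 1 + 3q + 2q^2.
Iterating the recurrence: a_0,…,a_{8} = 3, 3, -15, 39, -87, 183, -375, 759, -1527.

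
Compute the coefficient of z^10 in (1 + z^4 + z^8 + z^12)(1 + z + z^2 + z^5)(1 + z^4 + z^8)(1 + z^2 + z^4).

(1 + z^4 + z^8 + z^12) has coefficients 1,0,0,0,1,0,0,0,1,0,0 for degrees 0…10.
(1 + z + z^2 + z^5) has coefficients 1,1,1,0,0,1,0,0,0,0,0 for degrees 0…10.
Multiplying by (1 + z^4 + z^8) gives running coefficients 1,1,1,0,1,2,1,0,1,2,1 for degrees 0…10.
Finally multiplying by (1 + z^2 + z^4), the product of all factors after the first has coefficients 1,1,2,1,3,3,3,2,3,4,3 for degrees 0…10.
[z^10] = 1·3 + 1·3 + 1·2 = 8.

8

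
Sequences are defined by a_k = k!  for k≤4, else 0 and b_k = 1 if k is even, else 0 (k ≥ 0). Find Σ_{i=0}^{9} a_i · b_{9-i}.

This is [x^9] in the product of the two ordinary generating functions.
Σ = 1·0 + 1·1 + 2·0 + 6·1 + 24·0 + 0·1 + 0·0 + 0·1 + 0·0 + 0·1 = 7.

7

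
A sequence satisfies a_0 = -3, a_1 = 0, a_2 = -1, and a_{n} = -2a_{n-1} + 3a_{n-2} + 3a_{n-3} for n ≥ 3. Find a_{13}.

-117160

The ordinary generating function has denominator 1 + 2q - 3q^2 - 3q^3.
Iterating the recurrence: a_0,…,a_{13} = -3, 0, -1, -7, 11, -46, 104, -313, 800, -2227, 5915, -16111, 43286, -117160.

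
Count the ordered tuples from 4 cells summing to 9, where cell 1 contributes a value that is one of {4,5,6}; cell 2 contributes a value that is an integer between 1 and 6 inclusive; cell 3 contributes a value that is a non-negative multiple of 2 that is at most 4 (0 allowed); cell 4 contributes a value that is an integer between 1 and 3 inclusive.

11

The generating function for the choices is (x^4 + x^5 + x^6)·(x + x^2 + x^3 + x^4 + x^5 + x^6)·(1 + x^2 + x^4)·(x + x^2 + x^3); the count is [x^9].
(x^4 + x^5 + x^6) has coefficients 0,0,0,0,1,1,1 for degrees 0…6.
(x + x^2 + x^3 + x^4 + x^5 + x^6) has coefficients 0,1,1,1,1,1,1,0,0,0 for degrees 0…9.
Multiplying by (1 + x^2 + x^4) gives running coefficients 0,1,1,2,2,3,3,2,2,1 for degrees 0…9.
Finally multiplying by (x + x^2 + x^3), the product of all factors after the first has coefficients 0,0,1,2,4,5,7,8,8,7 for degrees 0…9.
[x^9] = 1·5 + 1·4 + 1·2 = 11.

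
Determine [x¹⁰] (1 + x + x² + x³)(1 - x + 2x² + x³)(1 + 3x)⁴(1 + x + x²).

972

(1 + x + x² + x³) has coefficients 1,1,1,1 for degrees 0…3.
(1 - x + 2x² + x³) has coefficients 1,-1,2,1,0,0,0,0,0,0,0 for degrees 0…10.
Multiplying by (1 + 3x)⁴ gives running coefficients 1,11,44,79,93,189,270,81,0,0,0 for degrees 0…10.
Finally multiplying by (1 + x + x²), the product of all factors after the first has coefficients 1,12,56,134,216,361,552,540,351,81,0 for degrees 0…10.
[x¹⁰] = 1·0 + 1·81 + 1·351 + 1·540 = 972.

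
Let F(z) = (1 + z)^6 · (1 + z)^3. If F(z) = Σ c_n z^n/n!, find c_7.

The EGF product rule gives c_7 = Σ_{k_1+k_2=7} C(7; k_1,k_2) · ∏ g_i(k_i), where (1+z)^6 gives the falling factorial (6)_k; (1+z)^3 gives the falling factorial (3)_k.
g_1(k) for k = 0…7: 1, 6, 30, 120, 360, 720, 720, 0.
g_2(k) for k = 0…7: 1, 3, 6, 6, 0, 0, 0, 0.
c_7 = Σ_k C(7,k)·g_1(k)·g_2(7−k) = 35·360·6 + 21·720·6 + 7·720·3 = 75600 + 90720 + 15120 = 181440.

181440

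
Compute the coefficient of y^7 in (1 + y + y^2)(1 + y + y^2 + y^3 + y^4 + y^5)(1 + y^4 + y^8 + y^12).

(1 + y + y^2) has coefficients 1,1,1 for degrees 0…2.
(1 + y + y^2 + y^3 + y^4 + y^5) has coefficients 1,1,1,1,1,1,0,0 for degrees 0…7.
Finally multiplying by (1 + y^4 + y^8 + y^12), the product of all factors after the first has coefficients 1,1,1,1,2,2,1,1 for degrees 0…7.
[y^7] = 1·1 + 1·1 + 1·2 = 4.

4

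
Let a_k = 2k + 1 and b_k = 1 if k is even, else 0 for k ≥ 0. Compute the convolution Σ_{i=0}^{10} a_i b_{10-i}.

Write out a_i and b_{10-i} for i = 0,…,10 and sum the products.
Σ = 1·1 + 3·0 + 5·1 + 7·0 + 9·1 + 11·0 + 13·1 + 15·0 + 17·1 + 19·0 + 21·1 = 66.

66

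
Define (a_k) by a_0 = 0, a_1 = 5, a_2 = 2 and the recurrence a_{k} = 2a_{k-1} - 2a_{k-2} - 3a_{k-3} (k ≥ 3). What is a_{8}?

The ordinary generating function has denominator 1 - 2q + 2q^2 + 3q^3.
Iterating the recurrence: a_0,…,a_{8} = 0, 5, 2, -6, -31, -56, -32, 141, 514.

514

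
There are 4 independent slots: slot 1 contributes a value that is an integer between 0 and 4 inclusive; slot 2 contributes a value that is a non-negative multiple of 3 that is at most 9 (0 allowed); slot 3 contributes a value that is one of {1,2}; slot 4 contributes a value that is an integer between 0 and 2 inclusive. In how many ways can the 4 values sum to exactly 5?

The generating function for the choices is (1 + y + y^2 + y^3 + y^4)·(1 + y^3 + y^6 + y^9)·(y + y^2)·(1 + y + y^2); the count is [y^5].
(1 + y + y^2 + y^3 + y^4) has coefficients 1,1,1,1,1 for degrees 0…4.
(1 + y^3 + y^6 + y^9) has coefficients 1,0,0,1,0,0 for degrees 0…5.
Multiplying by (y + y^2) gives running coefficients 0,1,1,0,1,1 for degrees 0…5.
Finally multiplying by (1 + y + y^2), the product of all factors after the first has coefficients 0,1,2,2,2,2 for degrees 0…5.
[y^5] = 1·2 + 1·2 + 1·2 + 1·2 + 1·1 = 9.

9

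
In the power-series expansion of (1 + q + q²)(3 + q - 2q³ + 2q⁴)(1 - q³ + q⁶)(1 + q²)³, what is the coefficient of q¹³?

(1 + q + q²) has coefficients 1,1,1 for degrees 0…2.
(3 + q - 2q³ + 2q⁴) has coefficients 3,1,0,-2,2,0,0,0,0,0,0,0,0,0 for degrees 0…13.
Multiplying by (1 - q³ + q⁶) gives running coefficients 3,1,0,-5,1,0,5,-1,0,-2,2,0,0,0 for degrees 0…13.
Finally multiplying by (1 + q²)³, the product of all factors after the first has coefficients 3,1,9,-2,10,-12,11,-15,18,-10,18,-9,11,-7 for degrees 0…13.
[q¹³] = 1·(-7) + 1·11 + 1·(-9) = -5.

-5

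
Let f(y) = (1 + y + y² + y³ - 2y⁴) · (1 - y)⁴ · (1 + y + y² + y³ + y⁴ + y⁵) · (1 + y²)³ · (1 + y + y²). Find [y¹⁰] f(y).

(1 + y + y² + y³ - 2y⁴) has coefficients 1,1,1,1,-2 for degrees 0…4.
(1 - y)⁴ has coefficients 1,-4,6,-4,1,0,0,0,0,0,0 for degrees 0…10.
Multiplying by (1 + y + y² + y³ + y⁴ + y⁵) gives running coefficients 1,-3,3,-1,0,0,-1,3,-3,1,0 for degrees 0…10.
Multiplying by (1 + y²)³ gives running coefficients 1,-3,6,-10,12,-12,9,-3,-3,9,-12 for degrees 0…10.
Finally multiplying by (1 + y + y²), the product of all factors after the first has coefficients 1,-2,4,-7,8,-10,9,-6,3,3,-6 for degrees 0…10.
[y¹⁰] = 1·(-6) + 1·3 + 1·3 + 1·(-6) − 2·9 = -24.

-24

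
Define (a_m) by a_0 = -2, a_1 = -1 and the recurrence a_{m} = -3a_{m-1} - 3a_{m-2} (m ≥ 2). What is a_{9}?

648

The ordinary generating function has denominator 1 + 3y + 3y^2.
Iterating the recurrence: a_0,…,a_{9} = -2, -1, 9, -24, 45, -63, 54, 27, -243, 648.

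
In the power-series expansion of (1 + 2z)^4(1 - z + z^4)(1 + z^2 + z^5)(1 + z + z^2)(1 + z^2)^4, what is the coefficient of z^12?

(1 + 2z)^4 has coefficients 1,8,24,32,16 for degrees 0…4.
(1 - z + z^4) has coefficients 1,-1,0,0,1,0,0,0,0,0,0,0,0 for degrees 0…12.
Multiplying by (1 + z^2 + z^5) gives running coefficients 1,-1,1,-1,1,1,0,0,0,1,0,0,0 for degrees 0…12.
Multiplying by (1 + z + z^2) gives running coefficients 1,0,1,-1,1,1,2,1,0,1,1,1,0 for degrees 0…12.
Finally multiplying by (1 + z^2)^4, the product of all factors after the first has coefficients 1,0,5,-1,11,-3,16,-1,19,7,18,14,13 for degrees 0…12.
[z^12] = 1·13 + 8·14 + 24·18 + 32·7 + 16·19 = 1085.

1085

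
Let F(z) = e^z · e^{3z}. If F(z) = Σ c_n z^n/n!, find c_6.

The EGF product rule gives c_6 = Σ_{k_1+k_2=6} C(6; k_1,k_2) · ∏ g_i(k_i), where e^z gives (1)^k; e^{3z} gives (3)^k.
g_1(k) for k = 0…6: 1, 1, 1, 1, 1, 1, 1.
g_2(k) for k = 0…6: 1, 3, 9, 27, 81, 243, 729.
c_6 = Σ_k C(6,k)·g_1(k)·g_2(6−k) = 1·1·729 + 6·1·243 + 15·1·81 + 20·1·27 + 15·1·9 + 6·1·3 + 1·1·1 = 729 + 1458 + 1215 + 540 + 135 + 18 + 1 = 4096.

4096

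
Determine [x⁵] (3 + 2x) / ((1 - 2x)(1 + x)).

The denominator gives the recurrence a_n = a_(n−1) + 2a_(n−2) for n ≥ 2; the numerator fixes a_0 = 3, a_1 = 5.
Iterating: 3, 5, 11, 21, 43, 85, so a_5 = 85.

85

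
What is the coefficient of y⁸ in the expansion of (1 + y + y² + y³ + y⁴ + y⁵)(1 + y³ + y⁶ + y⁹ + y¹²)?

2

(1 + y + y² + y³ + y⁴ + y⁵) has coefficients 1,1,1,1,1,1 for degrees 0…5.
(1 + y³ + y⁶ + y⁹ + y¹²) has coefficients 1,0,0,1,0,0,1,0,0 for degrees 0…8.
[y⁸] = 1·0 + 1·0 + 1·1 + 1·0 + 1·0 + 1·1 = 2.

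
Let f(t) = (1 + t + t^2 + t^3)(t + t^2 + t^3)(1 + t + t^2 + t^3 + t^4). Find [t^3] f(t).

(1 + t + t^2 + t^3) has coefficients 1,1,1,1 for degrees 0…3.
(t + t^2 + t^3) has coefficients 0,1,1,1 for degrees 0…3.
Finally multiplying by (1 + t + t^2 + t^3 + t^4), the product of all factors after the first has coefficients 0,1,2,3 for degrees 0…3.
[t^3] = 1·3 + 1·2 + 1·1 + 1·0 = 6.

6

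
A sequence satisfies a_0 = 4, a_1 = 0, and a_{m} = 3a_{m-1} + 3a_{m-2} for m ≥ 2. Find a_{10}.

423792

The ordinary generating function has denominator 1 - 3x - 3x^2.
Iterating the recurrence: a_0,…,a_{10} = 4, 0, 12, 36, 144, 540, 2052, 7776, 29484, 111780, 423792.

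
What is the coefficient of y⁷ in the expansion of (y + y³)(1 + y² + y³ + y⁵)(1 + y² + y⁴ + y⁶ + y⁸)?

4

(y + y³) has coefficients 0,1,0,1 for degrees 0…3.
(1 + y² + y³ + y⁵) has coefficients 1,0,1,1,0,1,0,0 for degrees 0…7.
Finally multiplying by (1 + y² + y⁴ + y⁶ + y⁸), the product of all factors after the first has coefficients 1,0,2,1,2,2,2,2 for degrees 0…7.
[y⁷] = 1·2 + 1·2 = 4.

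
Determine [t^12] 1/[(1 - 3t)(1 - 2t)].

Partial fractions give a closed form: a_n = (3)·3^n + (-2)·2^n.
At n = 12: a_12 = 1586131.

1586131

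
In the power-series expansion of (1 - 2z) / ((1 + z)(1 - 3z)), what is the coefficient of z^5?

The denominator gives the recurrence a_n = 2a_(n−1) + 3a_(n−2) for n ≥ 2; the numerator fixes a_0 = 1, a_1 = 0.
Iterating: 1, 0, 3, 6, 21, 60, so a_5 = 60.

60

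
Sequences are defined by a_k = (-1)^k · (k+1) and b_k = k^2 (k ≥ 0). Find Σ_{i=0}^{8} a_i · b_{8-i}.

The convolution is the t^8 coefficient of A(t)B(t).
Σ = 1·64 − 2·49 + 3·36 − 4·25 + 5·16 − 6·9 + 7·4 − 8·1 + 9·0 = 20.

20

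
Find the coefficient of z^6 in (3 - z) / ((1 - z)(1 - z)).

The denominator gives the recurrence a_n = 2a_(n−1) − a_(n−2) for n ≥ 2; the numerator fixes a_0 = 3, a_1 = 5.
Iterating: 3, 5, 7, 9, 11, 13, 15, so a_6 = 15.

15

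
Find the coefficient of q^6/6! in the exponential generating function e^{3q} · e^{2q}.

The EGF product rule gives c_6 = Σ_{k_1+k_2=6} C(6; k_1,k_2) · ∏ g_i(k_i), where e^{3q} gives (3)^k; e^{2q} gives (2)^k.
g_1(k) for k = 0…6: 1, 3, 9, 27, 81, 243, 729.
g_2(k) for k = 0…6: 1, 2, 4, 8, 16, 32, 64.
c_6 = Σ_k C(6,k)·g_1(k)·g_2(6−k) = 1·1·64 + 6·3·32 + 15·9·16 + 20·27·8 + 15·81·4 + 6·243·2 + 1·729·1 = 64 + 576 + 2160 + 4320 + 4860 + 2916 + 729 = 15625.

15625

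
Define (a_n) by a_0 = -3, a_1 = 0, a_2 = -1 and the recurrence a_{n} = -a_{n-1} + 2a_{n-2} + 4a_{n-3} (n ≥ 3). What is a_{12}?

-703

The ordinary generating function has denominator 1 + q - 2q^2 - 4q^3.
Iterating the recurrence: a_0,…,a_{12} = -3, 0, -1, -11, 9, -35, 9, -43, -79, 29, -359, 101, -703.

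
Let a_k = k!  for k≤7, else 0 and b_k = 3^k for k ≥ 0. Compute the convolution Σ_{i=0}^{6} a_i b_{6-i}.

The convolution is the t^6 coefficient of A(t)B(t).
Σ = 1·729 + 1·243 + 2·81 + 6·27 + 24·9 + 120·3 + 720·1 = 2592.

2592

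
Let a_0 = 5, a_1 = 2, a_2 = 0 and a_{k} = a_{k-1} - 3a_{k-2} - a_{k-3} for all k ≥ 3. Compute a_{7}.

The ordinary generating function has denominator 1 - y + 3y^2 + y^3.
Iterating the recurrence: a_0,…,a_{7} = 5, 2, 0, -11, -13, 20, 70, 23.

23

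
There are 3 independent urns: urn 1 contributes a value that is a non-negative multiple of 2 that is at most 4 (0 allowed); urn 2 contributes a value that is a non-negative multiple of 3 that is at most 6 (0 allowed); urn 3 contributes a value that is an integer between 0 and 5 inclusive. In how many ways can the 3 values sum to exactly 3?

3

The generating function for the choices is (1 + t² + t⁴)·(1 + t³ + t⁶)·(1 + t + t² + t³ + t⁴ + t⁵); the count is [t³].
(1 + t² + t⁴) has coefficients 1,0,1,0 for degrees 0…3.
(1 + t³ + t⁶) has coefficients 1,0,0,1 for degrees 0…3.
Finally multiplying by (1 + t + t² + t³ + t⁴ + t⁵), the product of all factors after the first has coefficients 1,1,1,2 for degrees 0…3.
[t³] = 1·2 + 1·1 = 3.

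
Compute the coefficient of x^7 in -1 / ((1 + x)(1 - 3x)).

-1640

Partial fractions give a closed form: a_n = (-1/4)·(-1)^n + (-3/4)·3^n.
At n = 7: a_7 = -1640.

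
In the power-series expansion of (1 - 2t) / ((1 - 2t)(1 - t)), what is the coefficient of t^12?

Partial fractions give a closed form: a_n = (1)·1^n.
At n = 12: a_12 = 1.

1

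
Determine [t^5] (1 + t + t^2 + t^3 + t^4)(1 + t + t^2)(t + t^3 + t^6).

6

(1 + t + t^2 + t^3 + t^4) has coefficients 1,1,1,1,1 for degrees 0…4.
(1 + t + t^2) has coefficients 1,1,1,0,0,0 for degrees 0…5.
Finally multiplying by (t + t^3 + t^6), the product of all factors after the first has coefficients 0,1,1,2,1,1 for degrees 0…5.
[t^5] = 1·1 + 1·1 + 1·2 + 1·1 + 1·1 = 6.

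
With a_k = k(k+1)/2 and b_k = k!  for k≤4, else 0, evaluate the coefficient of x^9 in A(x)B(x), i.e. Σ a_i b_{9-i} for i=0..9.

623

Write out a_i and b_{9-i} for i = 0,…,9 and sum the products.
Σ = 0·0 + 1·0 + 3·0 + 6·0 + 10·0 + 15·24 + 21·6 + 28·2 + 36·1 + 45·1 = 623.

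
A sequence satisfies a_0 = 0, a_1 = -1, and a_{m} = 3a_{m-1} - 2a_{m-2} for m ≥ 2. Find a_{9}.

The ordinary generating function has denominator 1 - 3z + 2z^2.
Iterating the recurrence: a_0,…,a_{9} = 0, -1, -3, -7, -15, -31, -63, -127, -255, -511.

-511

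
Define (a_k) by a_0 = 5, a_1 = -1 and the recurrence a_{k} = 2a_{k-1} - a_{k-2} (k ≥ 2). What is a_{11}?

The ordinary generating function has denominator 1 - 2z + z^2.
Iterating the recurrence: a_0,…,a_{11} = 5, -1, -7, -13, -19, -25, -31, -37, -43, -49, -55, -61.

-61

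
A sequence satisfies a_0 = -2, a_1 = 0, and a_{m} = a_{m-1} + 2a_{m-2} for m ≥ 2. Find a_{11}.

The ordinary generating function has denominator 1 - t - 2t^2.
Iterating the recurrence: a_0,…,a_{11} = -2, 0, -4, -4, -12, -20, -44, -84, -172, -340, -684, -1364.

-1364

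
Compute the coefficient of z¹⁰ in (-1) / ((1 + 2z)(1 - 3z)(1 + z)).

-27391

The denominator gives the recurrence a_n = 7a_(n−2) + 6a_(n−3) for n ≥ 3; the numerator fixes a_0 = -1, a_1 = 0, a_2 = -7.
Iterating: -1, 0, -7, -6, -49, -84, -379, -882, -3157, -8448, -27391, so a_10 = -27391.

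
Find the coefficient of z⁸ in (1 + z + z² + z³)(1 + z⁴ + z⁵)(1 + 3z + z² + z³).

(1 + z + z² + z³) has coefficients 1,1,1,1 for degrees 0…3.
(1 + z⁴ + z⁵) has coefficients 1,0,0,0,1,1,0,0,0 for degrees 0…8.
Finally multiplying by (1 + 3z + z² + z³), the product of all factors after the first has coefficients 1,3,1,1,1,4,4,2,1 for degrees 0…8.
[z⁸] = 1·1 + 1·2 + 1·4 + 1·4 = 11.

11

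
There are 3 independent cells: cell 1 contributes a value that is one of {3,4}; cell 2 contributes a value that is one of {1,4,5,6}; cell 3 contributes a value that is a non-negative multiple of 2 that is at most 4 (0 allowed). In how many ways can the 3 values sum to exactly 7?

2

The generating function for the choices is (x³ + x⁴)·(x + x⁴ + x⁵ + x⁶)·(1 + x² + x⁴); the count is [x⁷].
(x³ + x⁴) has coefficients 0,0,0,1,1 for degrees 0…4.
(x + x⁴ + x⁵ + x⁶) has coefficients 0,1,0,0,1,1,1,0 for degrees 0…7.
Finally multiplying by (1 + x² + x⁴), the product of all factors after the first has coefficients 0,1,0,1,1,2,2,1 for degrees 0…7.
[x⁷] = 1·1 + 1·1 = 2.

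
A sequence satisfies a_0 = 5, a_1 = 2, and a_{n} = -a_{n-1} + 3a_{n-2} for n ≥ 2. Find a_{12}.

27925

The ordinary generating function has denominator 1 + z - 3z^2.
Iterating the recurrence: a_0,…,a_{12} = 5, 2, 13, -7, 46, -67, 205, -406, 1021, -2239, 5302, -12019, 27925.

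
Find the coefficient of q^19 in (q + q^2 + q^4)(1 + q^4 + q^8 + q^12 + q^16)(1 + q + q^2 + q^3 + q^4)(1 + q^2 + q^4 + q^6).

14

(q + q^2 + q^4) has coefficients 0,1,1,0,1 for degrees 0…4.
(1 + q^4 + q^8 + q^12 + q^16) has coefficients 1,0,0,0,1,0,0,0,1,0,0,0,1,0,0,0,1,0,0,0 for degrees 0…19.
Multiplying by (1 + q + q^2 + q^3 + q^4) gives running coefficients 1,1,1,1,2,1,1,1,2,1,1,1,2,1,1,1,2,1,1,1 for degrees 0…19.
Finally multiplying by (1 + q^2 + q^4 + q^6), the product of all factors after the first has coefficients 1,1,2,2,4,3,5,4,6,4,6,4,6,4,6,4,6,4,6,4 for degrees 0…19.
[q^19] = 1·6 + 1·4 + 1·4 = 14.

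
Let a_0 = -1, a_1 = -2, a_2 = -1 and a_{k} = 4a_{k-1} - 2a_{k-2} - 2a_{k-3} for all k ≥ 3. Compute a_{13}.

The ordinary generating function has denominator 1 - 4z + 2z^2 + 2z^3.
Iterating the recurrence: a_0,…,a_{13} = -1, -2, -1, 2, 14, 54, 184, 600, 1924, 6128, 19464, 61752, 195824, 620864.

620864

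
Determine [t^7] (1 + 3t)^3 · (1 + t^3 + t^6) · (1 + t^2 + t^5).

63

(1 + 3t)^3 has coefficients 1,9,27,27 for degrees 0…3.
(1 + t^3 + t^6) has coefficients 1,0,0,1,0,0,1,0 for degrees 0…7.
Finally multiplying by (1 + t^2 + t^5), the product of all factors after the first has coefficients 1,0,1,1,0,2,1,0 for degrees 0…7.
[t^7] = 1·0 + 9·1 + 27·2 + 27·0 = 63.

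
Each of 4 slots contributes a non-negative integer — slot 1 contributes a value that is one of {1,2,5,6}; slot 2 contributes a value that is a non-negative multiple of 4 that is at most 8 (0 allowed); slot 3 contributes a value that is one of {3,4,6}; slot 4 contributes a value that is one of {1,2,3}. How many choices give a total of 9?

The generating function for the choices is (q + q² + q⁵ + q⁶)·(1 + q⁴ + q⁸)·(q³ + q⁴ + q⁶)·(q + q² + q³); the count is [q⁹].
(q + q² + q⁵ + q⁶) has coefficients 0,1,1,0,0,1,1 for degrees 0…6.
(1 + q⁴ + q⁸) has coefficients 1,0,0,0,1,0,0,0,1,0 for degrees 0…9.
Multiplying by (q³ + q⁴ + q⁶) gives running coefficients 0,0,0,1,1,0,1,1,1,0 for degrees 0…9.
Finally multiplying by (q + q² + q³), the product of all factors after the first has coefficients 0,0,0,0,1,2,2,2,2,3 for degrees 0…9.
[q⁹] = 1·2 + 1·2 + 1·1 + 1·0 = 5.

5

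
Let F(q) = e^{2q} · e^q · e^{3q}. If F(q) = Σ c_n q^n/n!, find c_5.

7776

The EGF product rule gives c_5 = Σ_{k_1+k_2+k_3=5} C(5; k_1,k_2,k_3) · ∏ g_i(k_i), where e^{2q} gives (2)^k; e^q gives (1)^k; e^{3q} gives (3)^k.
g_1(k) for k = 0…5: 1, 2, 4, 8, 16, 32.
g_2(k) for k = 0…5: 1, 1, 1, 1, 1, 1.
g_3(k) for k = 0…5: 1, 3, 9, 27, 81, 243.
First combine the last two factors: h(k) = Σ_j C(k,j)·g_2(j)·g_3(k−j) for k = 0…5: 1, 4, 16, 64, 256, 1024.
c_5 = Σ_k C(5,k)·g_1(k)·h(5−k) = 1·1·1024 + 5·2·256 + 10·4·64 + 10·8·16 + 5·16·4 + 1·32·1 = 1024 + 2560 + 2560 + 1280 + 320 + 32 = 7776.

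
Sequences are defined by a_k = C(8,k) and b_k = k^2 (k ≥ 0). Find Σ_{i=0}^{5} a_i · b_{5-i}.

The convolution is the t^5 coefficient of A(t)B(t).
Σ = 1·25 + 8·16 + 28·9 + 56·4 + 70·1 + 56·0 = 699.

699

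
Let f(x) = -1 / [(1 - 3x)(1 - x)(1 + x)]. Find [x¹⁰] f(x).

Partial fractions give a closed form: a_n = (-9/8)·3^n + (1/4)·1^n + (-1/8)·(-1)^n.
At n = 10: a_10 = -66430.

-66430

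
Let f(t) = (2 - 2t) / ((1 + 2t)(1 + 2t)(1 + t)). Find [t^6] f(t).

2180

The denominator gives the recurrence a_n = −5a_(n−1) − 8a_(n−2) − 4a_(n−3) for n ≥ 3; the numerator fixes a_0 = 2, a_1 = -12, a_2 = 44.
Iterating: 2, -12, 44, -132, 356, -900, 2180, so a_6 = 2180.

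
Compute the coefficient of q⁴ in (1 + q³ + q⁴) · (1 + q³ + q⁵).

1

(1 + q³ + q⁴) has coefficients 1,0,0,1,1 for degrees 0…4.
(1 + q³ + q⁵) has coefficients 1,0,0,1,0 for degrees 0…4.
[q⁴] = 1·0 + 1·0 + 1·1 = 1.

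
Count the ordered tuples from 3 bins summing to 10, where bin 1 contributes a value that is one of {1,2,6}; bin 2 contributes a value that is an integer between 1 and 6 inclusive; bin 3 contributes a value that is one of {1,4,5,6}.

The generating function for the choices is (q + q² + q⁶)·(q + q² + q³ + q⁴ + q⁵ + q⁶)·(q + q⁴ + q⁵ + q⁶); the count is [q¹⁰].
(q + q² + q⁶) has coefficients 0,1,1,0,0,0,1 for degrees 0…6.
(q + q² + q³ + q⁴ + q⁵ + q⁶) has coefficients 0,1,1,1,1,1,1,0,0,0,0 for degrees 0…10.
Finally multiplying by (q + q⁴ + q⁵ + q⁶), the product of all factors after the first has coefficients 0,0,1,1,1,2,3,4,3,3,3 for degrees 0…10.
[q¹⁰] = 1·3 + 1·3 + 1·1 = 7.

7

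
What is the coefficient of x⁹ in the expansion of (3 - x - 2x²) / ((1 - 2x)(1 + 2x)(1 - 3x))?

85274

Partial fractions give a closed form: a_n = (-2)·2^n + (3/5)·(-2)^n + (22/5)·3^n.
At n = 9: a_9 = 85274.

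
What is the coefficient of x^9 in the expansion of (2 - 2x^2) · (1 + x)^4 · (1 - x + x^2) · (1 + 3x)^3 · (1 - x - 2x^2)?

(2 - 2x^2) has coefficients 2,0,-2 for degrees 0…2.
(1 + x)^4 has coefficients 1,4,6,4,1,0,0,0,0,0 for degrees 0…9.
Multiplying by (1 - x + x^2) gives running coefficients 1,3,3,2,3,3,1,0,0,0 for degrees 0…9.
Multiplying by (1 + 3x)^3 gives running coefficients 1,12,57,137,183,165,163,171,108,27 for degrees 0…9.
Finally multiplying by (1 - x - 2x^2), the product of all factors after the first has coefficients 1,11,43,56,-68,-292,-368,-322,-389,-423 for degrees 0…9.
[x^9] = 2·(-423) − 2·(-322) = -202.

-202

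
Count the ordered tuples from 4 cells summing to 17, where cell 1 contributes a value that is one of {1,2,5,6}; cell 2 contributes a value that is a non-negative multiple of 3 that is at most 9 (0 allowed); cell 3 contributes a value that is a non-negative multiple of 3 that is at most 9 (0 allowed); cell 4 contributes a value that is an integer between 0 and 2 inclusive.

11

The generating function for the choices is (y + y^2 + y^5 + y^6)·(1 + y^3 + y^6 + y^9)·(1 + y^3 + y^6 + y^9)·(1 + y + y^2); the count is [y^17].
(y + y^2 + y^5 + y^6) has coefficients 0,1,1,0,0,1,1 for degrees 0…6.
(1 + y^3 + y^6 + y^9) has coefficients 1,0,0,1,0,0,1,0,0,1,0,0,0,0,0,0,0,0 for degrees 0…17.
Multiplying by (1 + y^3 + y^6 + y^9) gives running coefficients 1,0,0,2,0,0,3,0,0,4,0,0,3,0,0,2,0,0 for degrees 0…17.
Finally multiplying by (1 + y + y^2), the product of all factors after the first has coefficients 1,1,1,2,2,2,3,3,3,4,4,4,3,3,3,2,2,2 for degrees 0…17.
[y^17] = 1·2 + 1·2 + 1·3 + 1·4 = 11.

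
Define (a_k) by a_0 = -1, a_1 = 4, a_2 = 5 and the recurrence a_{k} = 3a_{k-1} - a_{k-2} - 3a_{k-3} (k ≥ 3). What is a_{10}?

-655

The ordinary generating function has denominator 1 - 3t + t^2 + 3t^3.
Iterating the recurrence: a_0,…,a_{10} = -1, 4, 5, 14, 25, 46, 71, 92, 67, -104, -655.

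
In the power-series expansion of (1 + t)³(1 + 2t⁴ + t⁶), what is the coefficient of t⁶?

7

(1 + t)³ has coefficients 1,3,3,1 for degrees 0…3.
(1 + 2t⁴ + t⁶) has coefficients 1,0,0,0,2,0,1 for degrees 0…6.
[t⁶] = 1·1 + 3·0 + 3·2 + 1·0 = 7.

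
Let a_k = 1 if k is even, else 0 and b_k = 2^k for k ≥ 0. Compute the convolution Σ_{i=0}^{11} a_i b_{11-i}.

2730

The convolution is the t^11 coefficient of A(t)B(t).
Σ = 1·2048 + 0·1024 + 1·512 + 0·256 + 1·128 + 0·64 + 1·32 + 0·16 + 1·8 + 0·4 + 1·2 + 0·1 = 2730.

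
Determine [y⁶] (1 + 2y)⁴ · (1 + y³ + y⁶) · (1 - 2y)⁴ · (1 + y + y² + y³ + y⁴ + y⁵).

(1 + 2y)⁴ has coefficients 1,8,24,32,16 for degrees 0…4.
(1 + y³ + y⁶) has coefficients 1,0,0,1,0,0,1 for degrees 0…6.
Multiplying by (1 - 2y)⁴ gives running coefficients 1,-8,24,-31,8,24,-31 for degrees 0…6.
Finally multiplying by (1 + y + y² + y³ + y⁴ + y⁵), the product of all factors after the first has coefficients 1,-7,17,-14,-6,18,-14 for degrees 0…6.
[y⁶] = 1·(-14) + 8·18 + 24·(-6) + 32·(-14) + 16·17 = -190.

-190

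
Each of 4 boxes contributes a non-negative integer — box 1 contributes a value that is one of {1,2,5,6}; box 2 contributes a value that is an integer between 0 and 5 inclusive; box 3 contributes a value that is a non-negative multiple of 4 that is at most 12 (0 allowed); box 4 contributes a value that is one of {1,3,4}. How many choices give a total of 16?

16

The generating function for the choices is (x + x^2 + x^5 + x^6)·(1 + x + x^2 + x^3 + x^4 + x^5)·(1 + x^4 + x^8 + x^12)·(x + x^3 + x^4); the count is [x^16].
(x + x^2 + x^5 + x^6) has coefficients 0,1,1,0,0,1,1 for degrees 0…6.
(1 + x + x^2 + x^3 + x^4 + x^5) has coefficients 1,1,1,1,1,1,0,0,0,0,0,0,0,0,0,0,0 for degrees 0…16.
Multiplying by (1 + x^4 + x^8 + x^12) gives running coefficients 1,1,1,1,2,2,1,1,2,2,1,1,2,2,1,1,1 for degrees 0…16.
Finally multiplying by (x + x^3 + x^4), the product of all factors after the first has coefficients 0,1,1,2,3,4,4,4,5,5,4,4,5,5,4,4,5 for degrees 0…16.
[x^16] = 1·4 + 1·4 + 1·4 + 1·4 = 16.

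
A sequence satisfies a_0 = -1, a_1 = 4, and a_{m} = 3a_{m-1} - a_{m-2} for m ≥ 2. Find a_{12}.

The ordinary generating function has denominator 1 - 3t + t^2.
Iterating the recurrence: a_0,…,a_{12} = -1, 4, 13, 35, 92, 241, 631, 1652, 4325, 11323, 29644, 77609, 203183.

203183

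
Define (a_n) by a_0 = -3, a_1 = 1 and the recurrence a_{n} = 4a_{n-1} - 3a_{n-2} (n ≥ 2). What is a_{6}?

1453

The ordinary generating function has denominator 1 - 4t + 3t^2.
Iterating the recurrence: a_0,…,a_{6} = -3, 1, 13, 49, 157, 481, 1453.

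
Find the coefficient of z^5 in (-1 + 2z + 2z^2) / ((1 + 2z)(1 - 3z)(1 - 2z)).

-55

Partial fractions give a closed form: a_n = (-3/10)·(-2)^n + (-1/5)·3^n + (-1/2)·2^n.
At n = 5: a_5 = -55.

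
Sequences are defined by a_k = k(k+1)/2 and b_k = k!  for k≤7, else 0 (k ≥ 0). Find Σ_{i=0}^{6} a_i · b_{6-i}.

Write out a_i and b_{6-i} for i = 0,…,6 and sum the products.
Σ = 0·720 + 1·120 + 3·24 + 6·6 + 10·2 + 15·1 + 21·1 = 284.

284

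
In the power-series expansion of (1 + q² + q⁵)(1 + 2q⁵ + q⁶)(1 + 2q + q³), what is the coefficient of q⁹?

(1 + q² + q⁵) has coefficients 1,0,1,0,0,1 for degrees 0…5.
(1 + 2q⁵ + q⁶) has coefficients 1,0,0,0,0,2,1,0,0,0 for degrees 0…9.
Finally multiplying by (1 + 2q + q³), the product of all factors after the first has coefficients 1,2,0,1,0,2,5,2,2,1 for degrees 0…9.
[q⁹] = 1·1 + 1·2 + 1·0 = 3.

3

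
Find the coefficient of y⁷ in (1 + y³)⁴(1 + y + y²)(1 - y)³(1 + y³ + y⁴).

-7

(1 + y³)⁴ has coefficients 1,0,0,4,0,0,6,0 for degrees 0…7.
(1 + y + y²) has coefficients 1,1,1,0,0,0,0,0 for degrees 0…7.
Multiplying by (1 - y)³ gives running coefficients 1,-2,1,-1,2,-1,0,0 for degrees 0…7.
Finally multiplying by (1 + y³ + y⁴), the product of all factors after the first has coefficients 1,-2,1,0,1,-2,0,1 for degrees 0…7.
[y⁷] = 1·1 + 4·1 + 6·(-2) = -7.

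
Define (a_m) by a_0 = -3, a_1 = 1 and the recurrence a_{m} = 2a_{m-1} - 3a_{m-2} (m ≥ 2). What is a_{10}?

635

The ordinary generating function has denominator 1 - 2y + 3y^2.
Iterating the recurrence: a_0,…,a_{10} = -3, 1, 11, 19, 5, -47, -109, -77, 173, 577, 635.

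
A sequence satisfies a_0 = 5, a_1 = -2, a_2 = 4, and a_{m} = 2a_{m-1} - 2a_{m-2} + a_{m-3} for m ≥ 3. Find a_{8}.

The ordinary generating function has denominator 1 - 2t + 2t^2 - t^3.
Iterating the recurrence: a_0,…,a_{8} = 5, -2, 4, 17, 24, 18, 5, -2, 4.

4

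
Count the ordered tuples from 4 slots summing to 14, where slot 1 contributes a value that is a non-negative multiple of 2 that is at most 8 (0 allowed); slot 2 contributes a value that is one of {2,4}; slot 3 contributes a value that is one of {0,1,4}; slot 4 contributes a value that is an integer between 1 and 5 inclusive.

The generating function for the choices is (1 + z^2 + z^4 + z^6 + z^8)·(z^2 + z^4)·(1 + z + z^4)·(z + z^2 + z^3 + z^4 + z^5); the count is [z^14].
(1 + z^2 + z^4 + z^6 + z^8) has coefficients 1,0,1,0,1,0,1,0,1 for degrees 0…8.
(z^2 + z^4) has coefficients 0,0,1,0,1,0,0,0,0,0,0,0,0,0,0 for degrees 0…14.
Multiplying by (1 + z + z^4) gives running coefficients 0,0,1,1,1,1,1,0,1,0,0,0,0,0,0 for degrees 0…14.
Finally multiplying by (z + z^2 + z^3 + z^4 + z^5), the product of all factors after the first has coefficients 0,0,0,1,2,3,4,5,4,4,3,2,1,1,0 for degrees 0…14.
[z^14] = 1·0 + 1·1 + 1·3 + 1·4 + 1·4 = 12.

12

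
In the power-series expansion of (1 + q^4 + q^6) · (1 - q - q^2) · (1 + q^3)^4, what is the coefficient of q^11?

-14

(1 + q^4 + q^6) has coefficients 1,0,0,0,1,0,1 for degrees 0…6.
(1 - q - q^2) has coefficients 1,-1,-1,0,0,0,0,0,0,0,0,0 for degrees 0…11.
Finally multiplying by (1 + q^3)^4, the product of all factors after the first has coefficients 1,-1,-1,4,-4,-4,6,-6,-6,4,-4,-4 for degrees 0…11.
[q^11] = 1·(-4) + 1·(-6) + 1·(-4) = -14.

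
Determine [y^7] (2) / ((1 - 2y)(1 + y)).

The denominator gives the recurrence a_n = a_(n−1) + 2a_(n−2) for n ≥ 3; the numerator fixes a_0 = 2, a_1 = 2, a_2 = 6.
Iterating: 2, 2, 6, 10, 22, 42, 86, 170, so a_7 = 170.

170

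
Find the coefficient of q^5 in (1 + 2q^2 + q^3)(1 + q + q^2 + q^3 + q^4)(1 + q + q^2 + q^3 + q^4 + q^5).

16

(1 + 2q^2 + q^3) has coefficients 1,0,2,1 for degrees 0…3.
(1 + q + q^2 + q^3 + q^4) has coefficients 1,1,1,1,1,0 for degrees 0…5.
Finally multiplying by (1 + q + q^2 + q^3 + q^4 + q^5), the product of all factors after the first has coefficients 1,2,3,4,5,5 for degrees 0…5.
[q^5] = 1·5 + 2·4 + 1·3 = 16.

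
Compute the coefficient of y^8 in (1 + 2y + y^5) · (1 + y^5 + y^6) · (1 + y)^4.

34

(1 + 2y + y^5) has coefficients 1,2,0,0,0,1 for degrees 0…5.
(1 + y^5 + y^6) has coefficients 1,0,0,0,0,1,1,0,0 for degrees 0…8.
Finally multiplying by (1 + y)^4, the product of all factors after the first has coefficients 1,4,6,4,1,1,5,10,10 for degrees 0…8.
[y^8] = 1·10 + 2·10 + 1·4 = 34.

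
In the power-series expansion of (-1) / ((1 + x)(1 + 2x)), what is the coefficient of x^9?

The denominator gives the recurrence a_n = −3a_(n−1) − 2a_(n−2) for n ≥ 3; the numerator fixes a_0 = -1, a_1 = 3, a_2 = -7.
Iterating: -1, 3, -7, 15, -31, 63, -127, 255, -511, 1023, so a_9 = 1023.

1023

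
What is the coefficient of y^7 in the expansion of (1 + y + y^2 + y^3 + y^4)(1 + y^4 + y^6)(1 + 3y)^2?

(1 + y + y^2 + y^3 + y^4) has coefficients 1,1,1,1,1 for degrees 0…4.
(1 + y^4 + y^6) has coefficients 1,0,0,0,1,0,1,0 for degrees 0…7.
Finally multiplying by (1 + 3y)^2, the product of all factors after the first has coefficients 1,6,9,0,1,6,10,6 for degrees 0…7.
[y^7] = 1·6 + 1·10 + 1·6 + 1·1 + 1·0 = 23.

23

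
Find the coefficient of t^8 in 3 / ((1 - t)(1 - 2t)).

The denominator gives the recurrence a_n = 3a_(n−1) − 2a_(n−2) for n ≥ 2; the numerator fixes a_0 = 3, a_1 = 9.
Iterating: 3, 9, 21, 45, 93, 189, 381, 765, 1533, so a_8 = 1533.

1533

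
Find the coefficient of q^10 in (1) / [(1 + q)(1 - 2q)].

683

The denominator gives the recurrence a_n = a_(n−1) + 2a_(n−2) for n ≥ 2; the numerator fixes a_0 = 1, a_1 = 1.
Iterating: 1, 1, 3, 5, 11, 21, 43, 85, 171, 341, 683, so a_10 = 683.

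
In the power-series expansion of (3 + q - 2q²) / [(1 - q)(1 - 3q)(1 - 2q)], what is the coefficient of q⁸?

Partial fractions give a closed form: a_n = (1)·1^n + (14)·3^n + (-12)·2^n.
At n = 8: a_8 = 88783.

88783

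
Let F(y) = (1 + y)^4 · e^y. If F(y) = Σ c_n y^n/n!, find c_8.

The EGF product rule gives c_8 = Σ_{k_1+k_2=8} C(8; k_1,k_2) · ∏ g_i(k_i), where (1+y)^4 gives the falling factorial (4)_k; e^y gives (1)^k.
g_1(k) for k = 0…8: 1, 4, 12, 24, 24, 0, 0, 0, 0.
g_2(k) for k = 0…8: 1, 1, 1, 1, 1, 1, 1, 1, 1.
c_8 = Σ_k C(8,k)·g_1(k)·g_2(8−k) = 1·1·1 + 8·4·1 + 28·12·1 + 56·24·1 + 70·24·1 = 1 + 32 + 336 + 1344 + 1680 = 3393.

3393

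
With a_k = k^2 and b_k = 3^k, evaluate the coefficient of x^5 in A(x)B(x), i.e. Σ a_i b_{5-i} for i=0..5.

343

The convolution is the x^5 coefficient of A(x)B(x).
Σ = 0·243 + 1·81 + 4·27 + 9·9 + 16·3 + 25·1 = 343.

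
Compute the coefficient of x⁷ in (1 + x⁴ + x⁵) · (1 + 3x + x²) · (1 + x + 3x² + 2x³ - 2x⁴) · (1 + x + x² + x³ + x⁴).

(1 + x⁴ + x⁵) has coefficients 1,0,0,0,1,1 for degrees 0…5.
(1 + 3x + x²) has coefficients 1,3,1,0,0,0,0,0 for degrees 0…7.
Multiplying by (1 + x + 3x² + 2x³ - 2x⁴) gives running coefficients 1,4,7,12,7,-4,-2,0 for degrees 0…7.
Finally multiplying by (1 + x + x² + x³ + x⁴), the product of all factors after the first has coefficients 1,5,12,24,31,26,20,13 for degrees 0…7.
[x⁷] = 1·13 + 1·24 + 1·12 = 49.

49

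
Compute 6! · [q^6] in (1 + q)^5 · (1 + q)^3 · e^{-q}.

-887

The EGF product rule gives c_6 = Σ_{k_1+k_2+k_3=6} C(6; k_1,k_2,k_3) · ∏ g_i(k_i), where (1+q)^5 gives the falling factorial (5)_k; (1+q)^3 gives the falling factorial (3)_k; e^{-q} gives (-1)^k.
g_1(k) for k = 0…6: 1, 5, 20, 60, 120, 120, 0.
g_2(k) for k = 0…6: 1, 3, 6, 6, 0, 0, 0.
g_3(k) for k = 0…6: 1, -1, 1, -1, 1, -1, 1.
First combine the last two factors: h(k) = Σ_j C(k,j)·g_2(j)·g_3(k−j) for k = 0…6: 1, 2, 1, -4, 1, 14, -47.
c_6 = Σ_k C(6,k)·g_1(k)·h(6−k) = 1·1·(-47) + 6·5·14 + 15·20·1 + 20·60·(-4) + 15·120·1 + 6·120·2 = −47 + 420 + 300 − 4800 + 1800 + 1440 = -887.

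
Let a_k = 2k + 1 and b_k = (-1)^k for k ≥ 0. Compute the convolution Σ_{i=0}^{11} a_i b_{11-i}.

This is [x^11] in the product of the two ordinary generating functions.
Σ = 1·(-1) + 3·1 + 5·(-1) + 7·1 + 9·(-1) + 11·1 + 13·(-1) + 15·1 + 17·(-1) + 19·1 + 21·(-1) + 23·1 = 12.

12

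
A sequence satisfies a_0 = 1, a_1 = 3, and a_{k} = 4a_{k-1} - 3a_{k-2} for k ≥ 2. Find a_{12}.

531441

The ordinary generating function has denominator 1 - 4q + 3q^2.
Iterating the recurrence: a_0,…,a_{12} = 1, 3, 9, 27, 81, 243, 729, 2187, 6561, 19683, 59049, 177147, 531441.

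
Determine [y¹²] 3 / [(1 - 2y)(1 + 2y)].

12288

The denominator gives the recurrence a_n = 4a_(n−2) for n ≥ 2; the numerator fixes a_0 = 3, a_1 = 0.
Iterating: 3, 0, 12, 0, 48, 0, 192, 0, 768, 0, 3072, 0, 12288, so a_12 = 12288.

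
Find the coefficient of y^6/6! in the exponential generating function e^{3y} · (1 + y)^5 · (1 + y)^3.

The EGF product rule gives c_6 = Σ_{k_1+k_2+k_3=6} C(6; k_1,k_2,k_3) · ∏ g_i(k_i), where e^{3y} gives (3)^k; (1+y)^5 gives the falling factorial (5)_k; (1+y)^3 gives the falling factorial (3)_k.
g_1(k) for k = 0…6: 1, 3, 9, 27, 81, 243, 729.
g_2(k) for k = 0…6: 1, 5, 20, 60, 120, 120, 0.
g_3(k) for k = 0…6: 1, 3, 6, 6, 0, 0, 0.
First combine the last two factors: h(k) = Σ_j C(k,j)·g_2(j)·g_3(k−j) for k = 0…6: 1, 8, 56, 336, 1680, 6720, 20160.
c_6 = Σ_k C(6,k)·g_1(k)·h(6−k) = 1·1·20160 + 6·3·6720 + 15·9·1680 + 20·27·336 + 15·81·56 + 6·243·8 + 1·729·1 = 20160 + 120960 + 226800 + 181440 + 68040 + 11664 + 729 = 629793.

629793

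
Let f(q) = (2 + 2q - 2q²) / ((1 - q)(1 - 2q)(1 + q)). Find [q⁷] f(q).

426

Partial fractions give a closed form: a_n = (-1)·1^n + (10/3)·2^n + (-1/3)·(-1)^n.
At n = 7: a_7 = 426.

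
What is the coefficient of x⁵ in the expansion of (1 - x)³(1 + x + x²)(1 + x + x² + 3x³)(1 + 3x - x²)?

-10

(1 - x)³ has coefficients 1,-3,3,-1 for degrees 0…3.
(1 + x + x²) has coefficients 1,1,1,0,0,0 for degrees 0…5.
Multiplying by (1 + x + x² + 3x³) gives running coefficients 1,2,3,5,4,3 for degrees 0…5.
Finally multiplying by (1 + 3x - x²), the product of all factors after the first has coefficients 1,5,8,12,16,10 for degrees 0…5.
[x⁵] = 1·10 − 3·16 + 3·12 − 1·8 = -10.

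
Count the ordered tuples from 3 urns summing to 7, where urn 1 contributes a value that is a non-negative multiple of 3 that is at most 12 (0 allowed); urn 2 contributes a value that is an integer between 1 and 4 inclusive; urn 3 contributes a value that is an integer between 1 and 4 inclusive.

5

The generating function for the choices is (1 + t^3 + t^6 + t^9 + t^12)·(t + t^2 + t^3 + t^4)·(t + t^2 + t^3 + t^4); the count is [t^7].
(1 + t^3 + t^6 + t^9 + t^12) has coefficients 1,0,0,1,0,0,1,0 for degrees 0…7.
(t + t^2 + t^3 + t^4) has coefficients 0,1,1,1,1,0,0,0 for degrees 0…7.
Finally multiplying by (t + t^2 + t^3 + t^4), the product of all factors after the first has coefficients 0,0,1,2,3,4,3,2 for degrees 0…7.
[t^7] = 1·2 + 1·3 + 1·0 = 5.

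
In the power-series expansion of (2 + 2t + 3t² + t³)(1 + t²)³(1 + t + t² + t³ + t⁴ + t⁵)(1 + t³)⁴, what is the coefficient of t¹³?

(2 + 2t + 3t² + t³) has coefficients 2,2,3,1 for degrees 0…3.
(1 + t²)³ has coefficients 1,0,3,0,3,0,1,0,0,0,0,0,0,0 for degrees 0…13.
Multiplying by (1 + t + t² + t³ + t⁴ + t⁵) gives running coefficients 1,1,4,4,7,7,7,7,4,4,1,1,0,0 for degrees 0…13.
Finally multiplying by (1 + t³)⁴, the product of all factors after the first has coefficients 1,1,4,8,11,23,29,41,56,60,75,75,75,75 for degrees 0…13.
[t¹³] = 2·75 + 2·75 + 3·75 + 1·75 = 600.

600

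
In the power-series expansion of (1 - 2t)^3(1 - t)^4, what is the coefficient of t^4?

(1 - 2t)^3 has coefficients 1,-6,12,-8 for degrees 0…3.
(1 - t)^4 has coefficients 1,-4,6,-4,1 for degrees 0…4.
[t^4] = 1·1 − 6·(-4) + 12·6 − 8·(-4) = 129.

129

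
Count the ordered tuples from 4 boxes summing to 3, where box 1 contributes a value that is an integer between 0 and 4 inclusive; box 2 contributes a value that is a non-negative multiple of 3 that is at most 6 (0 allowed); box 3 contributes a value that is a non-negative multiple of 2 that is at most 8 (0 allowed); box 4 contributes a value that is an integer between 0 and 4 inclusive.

The generating function for the choices is (1 + t + t² + t³ + t⁴)·(1 + t³ + t⁶)·(1 + t² + t⁴ + t⁶ + t⁸)·(1 + t + t² + t³ + t⁴); the count is [t³].
(1 + t + t² + t³ + t⁴) has coefficients 1,1,1,1 for degrees 0…3.
(1 + t³ + t⁶) has coefficients 1,0,0,1 for degrees 0…3.
Multiplying by (1 + t² + t⁴ + t⁶ + t⁸) gives running coefficients 1,0,1,1 for degrees 0…3.
Finally multiplying by (1 + t + t² + t³ + t⁴), the product of all factors after the first has coefficients 1,1,2,3 for degrees 0…3.
[t³] = 1·3 + 1·2 + 1·1 + 1·1 = 7.

7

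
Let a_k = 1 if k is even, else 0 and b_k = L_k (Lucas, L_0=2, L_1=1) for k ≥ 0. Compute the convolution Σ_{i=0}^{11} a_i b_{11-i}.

320

Write out a_i and b_{11-i} for i = 0,…,11 and sum the products.
Σ = 1·199 + 0·123 + 1·76 + 0·47 + 1·29 + 0·18 + 1·11 + 0·7 + 1·4 + 0·3 + 1·1 + 0·2 = 320.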